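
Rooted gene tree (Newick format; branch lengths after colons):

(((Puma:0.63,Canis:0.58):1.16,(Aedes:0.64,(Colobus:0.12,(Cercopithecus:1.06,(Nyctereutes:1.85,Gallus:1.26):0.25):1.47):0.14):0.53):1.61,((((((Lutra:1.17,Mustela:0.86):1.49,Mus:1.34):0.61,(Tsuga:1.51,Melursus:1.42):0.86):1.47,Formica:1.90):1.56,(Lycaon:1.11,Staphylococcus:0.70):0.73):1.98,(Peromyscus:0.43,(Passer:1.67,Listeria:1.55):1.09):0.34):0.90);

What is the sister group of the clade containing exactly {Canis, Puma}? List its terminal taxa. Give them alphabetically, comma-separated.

The clade containing exactly {Canis, Puma} attaches to the tree at the node subtending ((Puma,Canis),(Aedes,(Colobus,(Cercopithecus,(Nyctereutes,Gallus))))).
The other lineage descending from that same node — the sister group — is (Aedes,(Colobus,(Cercopithecus,(Nyctereutes,Gallus)))); its 5 tips in alphabetical order are the answer.

Aedes, Cercopithecus, Colobus, Gallus, Nyctereutes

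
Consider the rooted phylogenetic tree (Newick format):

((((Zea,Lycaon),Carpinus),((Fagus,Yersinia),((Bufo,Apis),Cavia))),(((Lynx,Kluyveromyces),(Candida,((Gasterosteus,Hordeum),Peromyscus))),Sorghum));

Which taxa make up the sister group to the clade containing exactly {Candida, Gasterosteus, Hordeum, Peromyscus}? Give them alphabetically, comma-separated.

Kluyveromyces, Lynx

The clade containing exactly {Candida, Gasterosteus, Hordeum, Peromyscus} attaches to the tree at the node subtending ((Lynx,Kluyveromyces),(Candida,((Gasterosteus,Hordeum),Peromyscus))).
The other lineage descending from that same node — the sister group — is (Lynx,Kluyveromyces); its 2 tips in alphabetical order are the answer.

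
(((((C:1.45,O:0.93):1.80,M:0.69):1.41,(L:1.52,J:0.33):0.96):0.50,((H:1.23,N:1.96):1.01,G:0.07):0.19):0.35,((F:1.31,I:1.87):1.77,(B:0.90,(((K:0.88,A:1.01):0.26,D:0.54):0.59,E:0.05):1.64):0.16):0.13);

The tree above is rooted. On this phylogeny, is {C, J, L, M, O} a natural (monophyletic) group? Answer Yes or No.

Yes

The most recent common ancestor of these taxa subtends (((C,O),M),(L,J)).
That clade has exactly 5 tips — every listed taxon and nothing else — so the group is monophyletic.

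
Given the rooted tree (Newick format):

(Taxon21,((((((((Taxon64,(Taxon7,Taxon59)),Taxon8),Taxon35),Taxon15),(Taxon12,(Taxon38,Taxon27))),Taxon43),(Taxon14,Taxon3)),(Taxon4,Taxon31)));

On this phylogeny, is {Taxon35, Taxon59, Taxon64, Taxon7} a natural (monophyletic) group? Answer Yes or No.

The MRCA of the listed taxa subtends (((Taxon64,(Taxon7,Taxon59)),Taxon8),Taxon35).
That clade also contains Taxon8, which is not in the proposed group, so the group is not monophyletic.

No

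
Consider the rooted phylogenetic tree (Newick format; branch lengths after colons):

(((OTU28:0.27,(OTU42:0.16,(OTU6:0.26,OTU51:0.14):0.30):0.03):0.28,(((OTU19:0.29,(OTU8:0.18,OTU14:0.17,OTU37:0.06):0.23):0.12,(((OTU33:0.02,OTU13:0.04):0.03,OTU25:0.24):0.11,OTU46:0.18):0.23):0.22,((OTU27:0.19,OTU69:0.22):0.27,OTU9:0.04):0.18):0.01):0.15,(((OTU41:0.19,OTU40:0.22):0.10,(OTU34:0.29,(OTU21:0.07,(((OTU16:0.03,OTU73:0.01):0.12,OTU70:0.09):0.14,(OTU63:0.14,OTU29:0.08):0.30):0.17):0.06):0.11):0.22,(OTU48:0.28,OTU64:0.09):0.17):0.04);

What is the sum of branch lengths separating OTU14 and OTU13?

The path runs OTU14 → … → MRCA → … → OTU13; the MRCA is the node subtending ((OTU19,(OTU8,OTU14,OTU37)),(((OTU33,OTU13),OTU25),OTU46)).
Branch lengths along that path: 0.17 + 0.23 + 0.12 + 0.23 + 0.11 + 0.03 + 0.04 = 0.93.

0.93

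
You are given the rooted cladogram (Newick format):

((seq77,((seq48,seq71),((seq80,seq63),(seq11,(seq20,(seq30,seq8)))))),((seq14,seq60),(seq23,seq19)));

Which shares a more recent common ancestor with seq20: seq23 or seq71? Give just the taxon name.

seq71

The MRCA of seq20 and seq71 subtends ((seq48,seq71),((seq80,seq63),(seq11,(seq20,(seq30,seq8))))) (8 taxa).
The MRCA of seq20 and seq23 is the root, subtending the entire tree (13 taxa).
The first is nested inside the second, so seq20 shares a more recent common ancestor with seq71.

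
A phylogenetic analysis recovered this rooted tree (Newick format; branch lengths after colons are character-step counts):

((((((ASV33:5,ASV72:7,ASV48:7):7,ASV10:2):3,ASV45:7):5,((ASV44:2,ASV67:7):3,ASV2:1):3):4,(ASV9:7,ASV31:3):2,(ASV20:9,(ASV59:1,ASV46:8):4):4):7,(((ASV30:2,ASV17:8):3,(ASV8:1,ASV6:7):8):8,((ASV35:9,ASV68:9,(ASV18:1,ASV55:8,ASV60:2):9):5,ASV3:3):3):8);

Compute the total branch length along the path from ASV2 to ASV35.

40

The path runs ASV2 → … → MRCA → … → ASV35; the MRCA is the root of the tree.
Branch lengths along that path: 1 + 3 + 4 + 7 + 8 + 3 + 5 + 9 = 40.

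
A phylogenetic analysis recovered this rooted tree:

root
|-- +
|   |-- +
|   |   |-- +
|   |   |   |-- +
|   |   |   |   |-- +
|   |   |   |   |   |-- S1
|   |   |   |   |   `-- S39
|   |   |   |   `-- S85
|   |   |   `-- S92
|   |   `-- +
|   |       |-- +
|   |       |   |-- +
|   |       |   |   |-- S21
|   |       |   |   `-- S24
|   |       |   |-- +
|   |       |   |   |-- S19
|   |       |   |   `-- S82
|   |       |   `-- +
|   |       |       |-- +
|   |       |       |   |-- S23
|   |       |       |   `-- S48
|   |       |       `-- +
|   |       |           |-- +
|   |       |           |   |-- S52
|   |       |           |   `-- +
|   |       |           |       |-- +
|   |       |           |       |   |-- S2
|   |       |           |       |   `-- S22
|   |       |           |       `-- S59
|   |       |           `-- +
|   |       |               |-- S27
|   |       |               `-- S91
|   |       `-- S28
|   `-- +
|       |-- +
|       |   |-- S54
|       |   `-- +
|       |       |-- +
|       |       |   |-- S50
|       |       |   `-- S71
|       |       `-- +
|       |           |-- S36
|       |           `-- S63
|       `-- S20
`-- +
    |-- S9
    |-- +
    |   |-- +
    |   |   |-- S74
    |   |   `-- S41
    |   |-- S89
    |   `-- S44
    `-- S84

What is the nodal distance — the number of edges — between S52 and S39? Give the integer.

10

The MRCA of S52 and S39 is the node subtending ((((S1,S39),S85),S92),(((S21,S24),(S19,S82),((S23,S48),((S52,((S2,S22),S59)),(S27,S91)))),S28)).
From S52 up to that node: 6 branches. From S39 up to the same node: 4 branches. Total: 6 + 4 = 10.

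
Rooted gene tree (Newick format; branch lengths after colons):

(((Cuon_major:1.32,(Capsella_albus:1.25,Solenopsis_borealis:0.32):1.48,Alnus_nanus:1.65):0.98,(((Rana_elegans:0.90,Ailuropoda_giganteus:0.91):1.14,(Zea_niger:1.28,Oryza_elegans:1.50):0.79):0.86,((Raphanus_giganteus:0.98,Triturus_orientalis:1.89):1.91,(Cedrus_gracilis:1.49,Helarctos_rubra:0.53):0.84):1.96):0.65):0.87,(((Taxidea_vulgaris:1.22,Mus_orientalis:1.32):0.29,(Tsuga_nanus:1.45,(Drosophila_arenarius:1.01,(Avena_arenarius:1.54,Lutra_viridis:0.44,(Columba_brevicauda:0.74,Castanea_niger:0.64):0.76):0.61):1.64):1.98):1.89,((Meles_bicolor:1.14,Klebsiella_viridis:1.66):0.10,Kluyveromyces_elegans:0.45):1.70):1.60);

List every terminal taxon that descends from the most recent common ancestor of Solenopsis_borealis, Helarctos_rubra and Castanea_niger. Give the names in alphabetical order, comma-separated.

Tracing Solenopsis_borealis: it sits inside (Capsella_albus,Solenopsis_borealis).
Tracing Helarctos_rubra: it sits inside (Cedrus_gracilis,Helarctos_rubra).
Tracing Castanea_niger: it sits inside (Columba_brevicauda,Castanea_niger).
The smallest clade enclosing all 3 is the whole tree (their MRCA is the root), so the answer is all 23 tips in alphabetical order.

Ailuropoda_giganteus, Alnus_nanus, Avena_arenarius, Capsella_albus, Castanea_niger, Cedrus_gracilis, Columba_brevicauda, Cuon_major, Drosophila_arenarius, Helarctos_rubra, Klebsiella_viridis, Kluyveromyces_elegans, Lutra_viridis, Meles_bicolor, Mus_orientalis, Oryza_elegans, Rana_elegans, Raphanus_giganteus, Solenopsis_borealis, Taxidea_vulgaris, Triturus_orientalis, Tsuga_nanus, Zea_niger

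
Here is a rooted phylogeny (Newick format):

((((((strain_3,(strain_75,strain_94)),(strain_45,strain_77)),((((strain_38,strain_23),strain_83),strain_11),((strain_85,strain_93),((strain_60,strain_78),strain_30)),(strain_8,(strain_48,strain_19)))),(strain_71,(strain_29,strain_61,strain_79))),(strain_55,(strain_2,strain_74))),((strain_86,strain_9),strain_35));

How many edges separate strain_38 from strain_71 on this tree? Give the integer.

The MRCA of strain_38 and strain_71 is the node subtending ((((strain_3,(strain_75,strain_94)),(strain_45,strain_77)),((((strain_38,strain_23),strain_83),strain_11),((strain_85,strain_93),((strain_60,strain_78),strain_30)),(strain_8,(strain_48,strain_19)))),(strain_71,(strain_29,strain_61,strain_79))).
From strain_38 up to that node: 6 branches. From strain_71 up to the same node: 2 branches. Total: 6 + 2 = 8.

8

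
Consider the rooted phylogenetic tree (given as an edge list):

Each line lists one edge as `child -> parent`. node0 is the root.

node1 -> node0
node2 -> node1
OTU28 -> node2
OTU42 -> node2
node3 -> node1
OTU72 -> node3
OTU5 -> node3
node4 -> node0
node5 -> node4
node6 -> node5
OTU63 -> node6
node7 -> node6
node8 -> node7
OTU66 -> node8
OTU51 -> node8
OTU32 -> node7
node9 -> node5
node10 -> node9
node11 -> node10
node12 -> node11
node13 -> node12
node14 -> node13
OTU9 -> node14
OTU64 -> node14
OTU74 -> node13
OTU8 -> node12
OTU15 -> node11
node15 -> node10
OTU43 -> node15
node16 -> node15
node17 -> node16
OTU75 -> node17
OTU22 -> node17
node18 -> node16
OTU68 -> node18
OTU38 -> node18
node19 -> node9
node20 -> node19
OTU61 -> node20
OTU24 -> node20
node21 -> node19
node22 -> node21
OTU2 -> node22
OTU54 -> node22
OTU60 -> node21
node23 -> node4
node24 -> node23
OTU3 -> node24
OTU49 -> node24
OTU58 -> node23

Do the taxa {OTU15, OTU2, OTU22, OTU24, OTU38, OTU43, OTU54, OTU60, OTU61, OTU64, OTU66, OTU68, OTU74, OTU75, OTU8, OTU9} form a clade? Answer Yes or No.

No

The MRCA of the listed taxa subtends ((OTU63,((OTU66,OTU51),OTU32)),((((((OTU9,OTU64),OTU74),OTU8),OTU15),(OTU43,((OTU75,OTU22),(OTU68,OTU38)))),((OTU61,OTU24),((OTU2,OTU54),OTU60)))).
That clade also contains OTU32, OTU51, OTU63, which are not in the proposed group, so the group is not monophyletic.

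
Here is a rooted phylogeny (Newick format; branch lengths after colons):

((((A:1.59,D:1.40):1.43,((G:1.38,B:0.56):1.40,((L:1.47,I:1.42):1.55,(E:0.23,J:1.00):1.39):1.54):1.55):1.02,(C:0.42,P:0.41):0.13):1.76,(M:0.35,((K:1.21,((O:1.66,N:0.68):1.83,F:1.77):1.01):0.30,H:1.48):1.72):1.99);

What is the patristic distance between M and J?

10.60

The path runs M → … → MRCA → … → J; the MRCA is the root of the tree.
Branch lengths along that path: 0.35 + 1.99 + 1.76 + 1.02 + 1.55 + 1.54 + 1.39 + 1.00 = 10.60.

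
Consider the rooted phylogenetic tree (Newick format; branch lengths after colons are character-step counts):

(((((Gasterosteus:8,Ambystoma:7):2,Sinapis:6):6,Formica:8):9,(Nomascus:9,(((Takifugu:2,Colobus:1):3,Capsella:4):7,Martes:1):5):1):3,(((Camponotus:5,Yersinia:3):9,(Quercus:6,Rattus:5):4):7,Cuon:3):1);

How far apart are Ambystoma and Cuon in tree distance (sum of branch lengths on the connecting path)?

31

The path runs Ambystoma → … → MRCA → … → Cuon; the MRCA is the root of the tree.
Branch lengths along that path: 7 + 2 + 6 + 9 + 3 + 1 + 3 = 31.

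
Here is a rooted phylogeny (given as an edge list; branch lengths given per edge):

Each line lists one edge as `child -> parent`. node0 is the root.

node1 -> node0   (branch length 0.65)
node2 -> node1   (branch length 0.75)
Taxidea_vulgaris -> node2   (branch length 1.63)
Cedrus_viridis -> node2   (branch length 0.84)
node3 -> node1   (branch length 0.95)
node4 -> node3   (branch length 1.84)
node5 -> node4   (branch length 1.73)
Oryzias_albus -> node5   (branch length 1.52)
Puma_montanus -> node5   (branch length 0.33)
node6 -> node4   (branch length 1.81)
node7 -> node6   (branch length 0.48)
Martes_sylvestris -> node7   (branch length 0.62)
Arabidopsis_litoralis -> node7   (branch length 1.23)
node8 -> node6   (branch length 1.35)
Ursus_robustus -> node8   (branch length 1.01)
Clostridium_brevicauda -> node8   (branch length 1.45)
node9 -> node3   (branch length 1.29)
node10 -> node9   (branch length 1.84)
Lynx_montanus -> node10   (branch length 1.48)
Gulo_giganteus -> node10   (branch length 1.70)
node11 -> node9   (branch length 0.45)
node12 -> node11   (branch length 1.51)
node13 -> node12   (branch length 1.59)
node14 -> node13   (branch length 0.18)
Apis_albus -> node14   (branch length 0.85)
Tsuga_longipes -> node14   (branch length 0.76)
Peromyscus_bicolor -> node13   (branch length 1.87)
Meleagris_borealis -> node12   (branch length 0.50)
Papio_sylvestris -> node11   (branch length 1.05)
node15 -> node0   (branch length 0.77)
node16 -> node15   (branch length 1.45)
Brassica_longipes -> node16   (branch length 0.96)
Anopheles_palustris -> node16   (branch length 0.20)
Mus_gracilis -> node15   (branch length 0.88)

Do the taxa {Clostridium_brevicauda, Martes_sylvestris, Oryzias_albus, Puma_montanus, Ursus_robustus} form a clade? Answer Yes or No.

The MRCA of the listed taxa subtends ((Oryzias_albus,Puma_montanus),((Martes_sylvestris,Arabidopsis_litoralis),(Ursus_robustus,Clostridium_brevicauda))).
That clade also contains Arabidopsis_litoralis, which is not in the proposed group, so the group is not monophyletic.

No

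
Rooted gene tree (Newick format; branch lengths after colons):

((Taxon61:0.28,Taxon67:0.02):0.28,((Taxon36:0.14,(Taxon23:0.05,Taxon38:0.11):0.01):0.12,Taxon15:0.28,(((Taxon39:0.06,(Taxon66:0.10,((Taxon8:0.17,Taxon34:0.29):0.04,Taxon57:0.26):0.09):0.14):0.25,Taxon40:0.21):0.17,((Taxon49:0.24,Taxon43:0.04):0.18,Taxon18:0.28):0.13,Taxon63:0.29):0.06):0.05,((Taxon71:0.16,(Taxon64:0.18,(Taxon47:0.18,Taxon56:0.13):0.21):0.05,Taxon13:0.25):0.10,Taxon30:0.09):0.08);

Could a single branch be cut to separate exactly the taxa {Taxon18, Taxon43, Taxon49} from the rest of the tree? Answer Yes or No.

Yes

The most recent common ancestor of these taxa subtends ((Taxon49,Taxon43),Taxon18).
That clade has exactly 3 tips — every listed taxon and nothing else — so the group is monophyletic.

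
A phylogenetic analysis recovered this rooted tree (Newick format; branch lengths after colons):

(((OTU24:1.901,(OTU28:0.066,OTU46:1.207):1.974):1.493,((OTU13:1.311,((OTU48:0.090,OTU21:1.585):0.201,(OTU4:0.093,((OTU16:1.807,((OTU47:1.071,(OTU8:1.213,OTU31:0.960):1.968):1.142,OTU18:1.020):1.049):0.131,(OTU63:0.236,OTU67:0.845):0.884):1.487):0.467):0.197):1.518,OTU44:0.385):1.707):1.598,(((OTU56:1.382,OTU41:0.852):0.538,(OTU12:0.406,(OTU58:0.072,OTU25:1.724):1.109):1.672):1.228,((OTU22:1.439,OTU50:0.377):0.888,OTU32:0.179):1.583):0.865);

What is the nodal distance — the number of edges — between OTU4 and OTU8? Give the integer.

7

The MRCA of OTU4 and OTU8 is the node subtending (OTU4,((OTU16,((OTU47,(OTU8,OTU31)),OTU18)),(OTU63,OTU67))).
From OTU4 up to that node: 1 branch. From OTU8 up to the same node: 6 branches. Total: 1 + 6 = 7.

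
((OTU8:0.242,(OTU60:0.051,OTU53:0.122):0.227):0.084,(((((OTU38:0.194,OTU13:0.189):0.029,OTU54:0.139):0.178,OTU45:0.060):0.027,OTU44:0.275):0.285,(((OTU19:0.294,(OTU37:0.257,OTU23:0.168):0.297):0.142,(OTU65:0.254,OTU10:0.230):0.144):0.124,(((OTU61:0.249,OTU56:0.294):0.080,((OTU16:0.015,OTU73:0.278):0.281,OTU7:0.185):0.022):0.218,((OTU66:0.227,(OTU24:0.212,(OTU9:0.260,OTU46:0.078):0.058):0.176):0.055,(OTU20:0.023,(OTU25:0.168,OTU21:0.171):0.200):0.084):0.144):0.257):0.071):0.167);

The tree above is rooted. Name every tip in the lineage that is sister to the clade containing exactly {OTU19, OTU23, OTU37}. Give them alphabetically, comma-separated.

OTU10, OTU65

The clade containing exactly {OTU19, OTU23, OTU37} attaches to the tree at the node subtending ((OTU19,(OTU37,OTU23)),(OTU65,OTU10)).
The other lineage descending from that same node — the sister group — is (OTU65,OTU10); its 2 tips in alphabetical order are the answer.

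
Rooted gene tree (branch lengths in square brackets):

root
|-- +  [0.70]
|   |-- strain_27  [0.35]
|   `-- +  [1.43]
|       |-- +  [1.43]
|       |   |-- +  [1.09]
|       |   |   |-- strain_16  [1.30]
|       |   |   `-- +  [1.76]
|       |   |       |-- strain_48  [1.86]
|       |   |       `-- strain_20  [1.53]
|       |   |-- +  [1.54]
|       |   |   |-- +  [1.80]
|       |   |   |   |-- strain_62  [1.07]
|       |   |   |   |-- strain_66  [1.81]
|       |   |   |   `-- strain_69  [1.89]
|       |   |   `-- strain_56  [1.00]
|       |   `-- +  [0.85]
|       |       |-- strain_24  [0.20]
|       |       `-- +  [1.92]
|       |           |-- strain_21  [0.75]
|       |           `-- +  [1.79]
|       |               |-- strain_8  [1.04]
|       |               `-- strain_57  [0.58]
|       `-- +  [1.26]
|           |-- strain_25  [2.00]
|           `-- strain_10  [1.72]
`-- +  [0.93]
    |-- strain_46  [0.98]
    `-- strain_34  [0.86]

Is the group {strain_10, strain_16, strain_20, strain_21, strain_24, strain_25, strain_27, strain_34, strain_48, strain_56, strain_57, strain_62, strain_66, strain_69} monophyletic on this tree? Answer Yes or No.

No

The MRCA of the listed taxa is the root, so the smallest clade containing them is the whole tree.
That clade also contains strain_46, strain_8, which are not in the proposed group, so the group is not monophyletic.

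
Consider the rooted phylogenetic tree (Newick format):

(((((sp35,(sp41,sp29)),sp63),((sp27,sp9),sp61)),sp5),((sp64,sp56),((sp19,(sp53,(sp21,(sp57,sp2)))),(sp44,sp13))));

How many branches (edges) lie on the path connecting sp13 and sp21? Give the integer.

6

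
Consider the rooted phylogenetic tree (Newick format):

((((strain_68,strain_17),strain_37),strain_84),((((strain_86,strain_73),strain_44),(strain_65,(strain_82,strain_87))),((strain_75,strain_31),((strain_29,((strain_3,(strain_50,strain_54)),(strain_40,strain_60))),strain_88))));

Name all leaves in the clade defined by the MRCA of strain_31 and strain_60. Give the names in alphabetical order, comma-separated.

strain_29, strain_3, strain_31, strain_40, strain_50, strain_54, strain_60, strain_75, strain_88

Tracing strain_31: it sits inside (strain_75,strain_31).
Tracing strain_60: it sits inside (strain_40,strain_60).
The smallest clade enclosing both is ((strain_75,strain_31),((strain_29,((strain_3,(strain_50,strain_54)),(strain_40,strain_60))),strain_88)); the answer is its 9 terminal taxa in alphabetical order.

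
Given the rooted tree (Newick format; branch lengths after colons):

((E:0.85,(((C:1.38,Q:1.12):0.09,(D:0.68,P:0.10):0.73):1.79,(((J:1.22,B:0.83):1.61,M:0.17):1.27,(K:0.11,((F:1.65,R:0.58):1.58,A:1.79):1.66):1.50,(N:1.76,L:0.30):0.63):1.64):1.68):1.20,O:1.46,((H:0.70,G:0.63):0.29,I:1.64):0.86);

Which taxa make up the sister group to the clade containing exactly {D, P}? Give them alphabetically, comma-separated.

The clade containing exactly {D, P} attaches to the tree at the node subtending ((C,Q),(D,P)).
The other lineage descending from that same node — the sister group — is (C,Q); its 2 tips in alphabetical order are the answer.

C, Q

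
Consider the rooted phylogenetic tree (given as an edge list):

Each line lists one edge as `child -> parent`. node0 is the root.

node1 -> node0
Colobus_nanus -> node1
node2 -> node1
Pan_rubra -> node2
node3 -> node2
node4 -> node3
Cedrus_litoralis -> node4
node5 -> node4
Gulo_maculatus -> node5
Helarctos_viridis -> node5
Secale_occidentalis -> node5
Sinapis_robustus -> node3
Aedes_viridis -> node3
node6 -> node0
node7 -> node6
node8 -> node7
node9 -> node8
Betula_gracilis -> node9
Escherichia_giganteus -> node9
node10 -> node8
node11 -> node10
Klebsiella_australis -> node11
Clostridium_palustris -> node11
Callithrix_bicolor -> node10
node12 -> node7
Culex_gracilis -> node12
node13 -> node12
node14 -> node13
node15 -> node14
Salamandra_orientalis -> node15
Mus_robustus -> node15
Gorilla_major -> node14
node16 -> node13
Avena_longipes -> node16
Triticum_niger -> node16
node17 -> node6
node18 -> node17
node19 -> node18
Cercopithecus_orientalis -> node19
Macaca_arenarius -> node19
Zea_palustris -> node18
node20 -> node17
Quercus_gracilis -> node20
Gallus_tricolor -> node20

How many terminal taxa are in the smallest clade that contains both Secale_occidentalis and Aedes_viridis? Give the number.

The MRCA of Secale_occidentalis and Aedes_viridis is the node subtending ((Cedrus_litoralis,(Gulo_maculatus,Helarctos_viridis,Secale_occidentalis)),Sinapis_robustus,Aedes_viridis).
That clade contains 6 terminal taxa: Aedes_viridis, Cedrus_litoralis, Gulo_maculatus, Helarctos_viridis, Secale_occidentalis, Sinapis_robustus.

6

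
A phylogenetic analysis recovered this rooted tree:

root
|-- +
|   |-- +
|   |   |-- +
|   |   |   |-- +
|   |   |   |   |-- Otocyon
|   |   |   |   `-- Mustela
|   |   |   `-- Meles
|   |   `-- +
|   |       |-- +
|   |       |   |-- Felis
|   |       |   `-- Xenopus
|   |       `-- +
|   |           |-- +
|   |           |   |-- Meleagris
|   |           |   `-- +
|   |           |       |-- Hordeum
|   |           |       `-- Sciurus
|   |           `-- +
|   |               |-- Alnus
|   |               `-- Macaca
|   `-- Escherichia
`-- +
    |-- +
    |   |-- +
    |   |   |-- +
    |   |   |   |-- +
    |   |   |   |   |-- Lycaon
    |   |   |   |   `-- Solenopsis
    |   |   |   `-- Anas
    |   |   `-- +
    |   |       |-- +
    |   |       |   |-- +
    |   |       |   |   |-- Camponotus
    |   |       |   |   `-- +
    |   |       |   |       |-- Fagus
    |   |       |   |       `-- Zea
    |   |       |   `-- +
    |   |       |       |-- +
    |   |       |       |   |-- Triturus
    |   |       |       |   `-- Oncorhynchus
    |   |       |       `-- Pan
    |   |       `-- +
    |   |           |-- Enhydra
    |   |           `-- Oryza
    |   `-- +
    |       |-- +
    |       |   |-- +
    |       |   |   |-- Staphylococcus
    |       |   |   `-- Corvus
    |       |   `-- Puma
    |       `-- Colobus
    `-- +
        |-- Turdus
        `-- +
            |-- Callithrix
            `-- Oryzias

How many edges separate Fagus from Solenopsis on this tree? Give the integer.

The MRCA of Fagus and Solenopsis is the node subtending (((Lycaon,Solenopsis),Anas),(((Camponotus,(Fagus,Zea)),((Triturus,Oncorhynchus),Pan)),(Enhydra,Oryza))).
From Fagus up to that node: 5 branches. From Solenopsis up to the same node: 3 branches. Total: 5 + 3 = 8.

8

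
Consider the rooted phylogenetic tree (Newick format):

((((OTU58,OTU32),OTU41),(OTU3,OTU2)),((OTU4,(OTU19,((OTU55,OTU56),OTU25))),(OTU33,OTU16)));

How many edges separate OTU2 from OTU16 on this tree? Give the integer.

The MRCA of OTU2 and OTU16 is the root of the tree.
From OTU2 up to that node: 3 branches. From OTU16 up to the same node: 3 branches. Total: 3 + 3 = 6.

6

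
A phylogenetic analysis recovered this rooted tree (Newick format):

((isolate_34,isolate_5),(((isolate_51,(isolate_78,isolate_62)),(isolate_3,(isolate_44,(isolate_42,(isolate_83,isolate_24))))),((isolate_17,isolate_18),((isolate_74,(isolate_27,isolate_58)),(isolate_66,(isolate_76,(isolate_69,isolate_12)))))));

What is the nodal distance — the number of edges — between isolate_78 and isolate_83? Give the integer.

The MRCA of isolate_78 and isolate_83 is the node subtending ((isolate_51,(isolate_78,isolate_62)),(isolate_3,(isolate_44,(isolate_42,(isolate_83,isolate_24))))).
From isolate_78 up to that node: 3 branches. From isolate_83 up to the same node: 5 branches. Total: 3 + 5 = 8.

8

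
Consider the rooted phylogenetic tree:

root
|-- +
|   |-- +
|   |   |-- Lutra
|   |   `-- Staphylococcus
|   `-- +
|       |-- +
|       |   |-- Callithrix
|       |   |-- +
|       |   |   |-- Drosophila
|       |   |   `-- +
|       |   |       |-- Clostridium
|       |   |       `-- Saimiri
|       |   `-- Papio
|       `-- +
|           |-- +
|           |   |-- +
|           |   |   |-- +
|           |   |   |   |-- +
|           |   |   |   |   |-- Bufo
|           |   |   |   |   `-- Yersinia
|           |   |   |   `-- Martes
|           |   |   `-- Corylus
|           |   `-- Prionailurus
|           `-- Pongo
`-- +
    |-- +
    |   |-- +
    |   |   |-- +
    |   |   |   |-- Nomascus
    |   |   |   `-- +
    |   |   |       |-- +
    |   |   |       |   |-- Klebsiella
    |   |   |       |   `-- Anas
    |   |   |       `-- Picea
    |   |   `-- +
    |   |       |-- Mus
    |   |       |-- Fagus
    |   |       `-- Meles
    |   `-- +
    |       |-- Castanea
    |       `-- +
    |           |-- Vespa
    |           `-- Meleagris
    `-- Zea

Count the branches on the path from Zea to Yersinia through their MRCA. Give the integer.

10

The MRCA of Zea and Yersinia is the root of the tree.
From Zea up to that node: 2 branches. From Yersinia up to the same node: 8 branches. Total: 2 + 8 = 10.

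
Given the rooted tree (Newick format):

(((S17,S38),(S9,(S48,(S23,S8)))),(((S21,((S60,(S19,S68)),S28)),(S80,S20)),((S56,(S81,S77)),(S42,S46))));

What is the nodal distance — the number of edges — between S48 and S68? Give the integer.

11

The MRCA of S48 and S68 is the root of the tree.
From S48 up to that node: 4 branches. From S68 up to the same node: 7 branches. Total: 4 + 7 = 11.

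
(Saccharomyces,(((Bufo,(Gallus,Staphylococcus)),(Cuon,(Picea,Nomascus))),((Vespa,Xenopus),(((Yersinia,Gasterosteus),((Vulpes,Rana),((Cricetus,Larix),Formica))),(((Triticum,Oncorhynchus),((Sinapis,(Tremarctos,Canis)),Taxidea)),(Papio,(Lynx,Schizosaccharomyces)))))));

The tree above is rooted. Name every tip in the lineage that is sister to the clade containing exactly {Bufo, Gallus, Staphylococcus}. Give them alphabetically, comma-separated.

Cuon, Nomascus, Picea

The clade containing exactly {Bufo, Gallus, Staphylococcus} attaches to the tree at the node subtending ((Bufo,(Gallus,Staphylococcus)),(Cuon,(Picea,Nomascus))).
The other lineage descending from that same node — the sister group — is (Cuon,(Picea,Nomascus)); its 3 tips in alphabetical order are the answer.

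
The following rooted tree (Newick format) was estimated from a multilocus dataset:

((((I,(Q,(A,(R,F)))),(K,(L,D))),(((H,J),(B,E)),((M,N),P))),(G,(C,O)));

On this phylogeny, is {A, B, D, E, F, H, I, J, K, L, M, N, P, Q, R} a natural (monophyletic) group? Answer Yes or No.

Yes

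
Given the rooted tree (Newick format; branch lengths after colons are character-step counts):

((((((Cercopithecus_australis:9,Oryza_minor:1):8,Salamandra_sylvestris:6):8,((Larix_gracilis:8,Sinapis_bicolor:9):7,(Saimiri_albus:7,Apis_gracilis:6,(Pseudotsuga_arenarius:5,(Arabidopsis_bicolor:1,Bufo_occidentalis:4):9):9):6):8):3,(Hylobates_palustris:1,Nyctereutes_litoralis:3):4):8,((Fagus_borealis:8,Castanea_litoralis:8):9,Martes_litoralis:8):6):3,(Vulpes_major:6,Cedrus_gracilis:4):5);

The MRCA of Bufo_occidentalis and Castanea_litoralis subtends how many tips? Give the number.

The MRCA of Bufo_occidentalis and Castanea_litoralis is the node subtending (((((Cercopithecus_australis,Oryza_minor),Salamandra_sylvestris),((Larix_gracilis,Sinapis_bicolor),(Saimiri_albus,Apis_gracilis,(Pseudotsuga_arenarius,(Arabidopsis_bicolor,Bufo_occidentalis))))),(Hylobates_palustris,Nyctereutes_litoralis)),((Fagus_borealis,Castanea_litoralis),Martes_litoralis)).
That clade contains 15 terminal taxa: Apis_gracilis, Arabidopsis_bicolor, Bufo_occidentalis, Castanea_litoralis, Cercopithecus_australis, Fagus_borealis, Hylobates_palustris, Larix_gracilis, Martes_litoralis, Nyctereutes_litoralis, Oryza_minor, Pseudotsuga_arenarius, Saimiri_albus, Salamandra_sylvestris, Sinapis_bicolor.

15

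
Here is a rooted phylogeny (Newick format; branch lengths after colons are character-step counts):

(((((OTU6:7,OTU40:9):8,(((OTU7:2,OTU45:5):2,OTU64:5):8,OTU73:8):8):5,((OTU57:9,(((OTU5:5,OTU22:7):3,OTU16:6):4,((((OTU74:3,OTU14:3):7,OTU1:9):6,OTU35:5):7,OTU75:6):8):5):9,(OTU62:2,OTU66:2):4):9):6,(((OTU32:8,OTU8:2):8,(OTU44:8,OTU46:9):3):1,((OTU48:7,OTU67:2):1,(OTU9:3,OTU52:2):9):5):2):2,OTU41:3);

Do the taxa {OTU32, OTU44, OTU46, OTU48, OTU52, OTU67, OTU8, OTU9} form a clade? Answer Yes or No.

The most recent common ancestor of these taxa subtends (((OTU32,OTU8),(OTU44,OTU46)),((OTU48,OTU67),(OTU9,OTU52))).
That clade has exactly 8 tips — every listed taxon and nothing else — so the group is monophyletic.

Yes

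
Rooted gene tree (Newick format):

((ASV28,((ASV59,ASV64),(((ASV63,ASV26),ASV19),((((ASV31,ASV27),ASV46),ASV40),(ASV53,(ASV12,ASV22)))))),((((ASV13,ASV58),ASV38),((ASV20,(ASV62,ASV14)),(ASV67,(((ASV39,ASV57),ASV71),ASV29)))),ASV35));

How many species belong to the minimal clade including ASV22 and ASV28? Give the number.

The MRCA of ASV22 and ASV28 is the node subtending (ASV28,((ASV59,ASV64),(((ASV63,ASV26),ASV19),((((ASV31,ASV27),ASV46),ASV40),(ASV53,(ASV12,ASV22)))))).
That clade contains 13 terminal taxa: ASV12, ASV19, ASV22, ASV26, ASV27, ASV28, ASV31, ASV40, ASV46, ASV53, ASV59, ASV63, ASV64.

13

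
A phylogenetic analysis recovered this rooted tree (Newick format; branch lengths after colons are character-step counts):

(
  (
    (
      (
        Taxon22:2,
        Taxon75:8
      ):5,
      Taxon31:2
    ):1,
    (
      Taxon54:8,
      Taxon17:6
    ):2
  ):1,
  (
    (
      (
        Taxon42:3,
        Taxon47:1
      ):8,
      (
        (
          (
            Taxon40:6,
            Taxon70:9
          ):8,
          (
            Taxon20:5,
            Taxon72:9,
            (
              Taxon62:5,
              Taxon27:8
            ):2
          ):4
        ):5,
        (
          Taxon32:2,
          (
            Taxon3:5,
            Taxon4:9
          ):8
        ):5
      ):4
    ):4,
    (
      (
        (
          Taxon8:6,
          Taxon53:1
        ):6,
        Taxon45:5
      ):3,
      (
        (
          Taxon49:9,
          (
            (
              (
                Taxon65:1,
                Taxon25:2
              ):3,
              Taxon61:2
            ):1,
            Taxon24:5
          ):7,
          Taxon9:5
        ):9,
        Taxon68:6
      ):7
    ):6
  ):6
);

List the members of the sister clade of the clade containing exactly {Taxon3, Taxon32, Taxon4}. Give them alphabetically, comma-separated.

Taxon20, Taxon27, Taxon40, Taxon62, Taxon70, Taxon72

The clade containing exactly {Taxon3, Taxon32, Taxon4} attaches to the tree at the node subtending (((Taxon40,Taxon70),(Taxon20,Taxon72,(Taxon62,Taxon27))),(Taxon32,(Taxon3,Taxon4))).
The other lineage descending from that same node — the sister group — is ((Taxon40,Taxon70),(Taxon20,Taxon72,(Taxon62,Taxon27))); its 6 tips in alphabetical order are the answer.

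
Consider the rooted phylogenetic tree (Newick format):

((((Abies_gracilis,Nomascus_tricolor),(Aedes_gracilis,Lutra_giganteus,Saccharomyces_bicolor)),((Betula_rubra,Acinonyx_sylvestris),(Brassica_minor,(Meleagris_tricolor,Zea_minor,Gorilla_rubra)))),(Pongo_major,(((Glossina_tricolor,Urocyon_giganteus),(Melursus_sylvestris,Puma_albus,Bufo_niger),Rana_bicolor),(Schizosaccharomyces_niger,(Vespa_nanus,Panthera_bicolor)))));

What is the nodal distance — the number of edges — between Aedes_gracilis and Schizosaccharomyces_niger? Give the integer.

The MRCA of Aedes_gracilis and Schizosaccharomyces_niger is the root of the tree.
From Aedes_gracilis up to that node: 4 branches. From Schizosaccharomyces_niger up to the same node: 4 branches. Total: 4 + 4 = 8.

8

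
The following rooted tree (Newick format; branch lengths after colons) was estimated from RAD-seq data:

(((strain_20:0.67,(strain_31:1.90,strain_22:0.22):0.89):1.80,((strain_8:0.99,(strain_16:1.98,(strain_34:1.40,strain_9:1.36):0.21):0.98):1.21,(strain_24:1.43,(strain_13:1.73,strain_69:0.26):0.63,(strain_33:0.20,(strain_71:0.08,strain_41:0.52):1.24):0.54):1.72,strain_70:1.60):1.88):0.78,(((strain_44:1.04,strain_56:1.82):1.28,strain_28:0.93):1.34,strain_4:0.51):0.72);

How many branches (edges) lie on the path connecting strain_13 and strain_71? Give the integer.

5

The MRCA of strain_13 and strain_71 is the node subtending (strain_24,(strain_13,strain_69),(strain_33,(strain_71,strain_41))).
From strain_13 up to that node: 2 branches. From strain_71 up to the same node: 3 branches. Total: 2 + 3 = 5.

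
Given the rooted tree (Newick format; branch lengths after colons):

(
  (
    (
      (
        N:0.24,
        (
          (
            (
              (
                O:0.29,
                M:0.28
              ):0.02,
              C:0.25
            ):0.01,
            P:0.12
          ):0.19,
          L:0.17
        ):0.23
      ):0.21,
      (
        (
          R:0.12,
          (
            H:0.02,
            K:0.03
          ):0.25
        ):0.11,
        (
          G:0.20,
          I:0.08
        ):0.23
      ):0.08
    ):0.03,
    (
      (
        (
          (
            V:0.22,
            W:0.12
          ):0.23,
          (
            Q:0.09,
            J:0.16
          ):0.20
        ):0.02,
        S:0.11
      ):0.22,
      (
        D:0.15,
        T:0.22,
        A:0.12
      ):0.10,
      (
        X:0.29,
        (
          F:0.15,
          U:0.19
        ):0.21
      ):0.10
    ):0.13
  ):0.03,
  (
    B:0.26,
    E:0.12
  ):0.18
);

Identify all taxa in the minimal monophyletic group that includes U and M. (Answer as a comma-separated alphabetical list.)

Tracing U: it sits inside (F,U).
Tracing M: it sits inside (O,M).
The smallest clade enclosing both is (((N,((((O,M),C),P),L)),((R,(H,K)),(G,I))),((((V,W),(Q,J)),S),(D,T,A),(X,(F,U)))); the answer is its 22 terminal taxa in alphabetical order.

A, C, D, F, G, H, I, J, K, L, M, N, O, P, Q, R, S, T, U, V, W, X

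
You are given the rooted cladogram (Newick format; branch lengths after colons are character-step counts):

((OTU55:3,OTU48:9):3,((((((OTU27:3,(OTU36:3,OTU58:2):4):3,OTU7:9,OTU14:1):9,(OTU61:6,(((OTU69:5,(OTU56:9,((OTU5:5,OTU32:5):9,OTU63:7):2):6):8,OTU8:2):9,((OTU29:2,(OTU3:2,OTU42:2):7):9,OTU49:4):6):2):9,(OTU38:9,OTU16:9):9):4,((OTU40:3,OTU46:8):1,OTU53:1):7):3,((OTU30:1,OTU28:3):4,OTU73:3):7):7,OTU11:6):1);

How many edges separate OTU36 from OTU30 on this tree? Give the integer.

The MRCA of OTU36 and OTU30 is the node subtending (((((OTU27,(OTU36,OTU58)),OTU7,OTU14),(OTU61,(((OTU69,(OTU56,((OTU5,OTU32),OTU63))),OTU8),((OTU29,(OTU3,OTU42)),OTU49))),(OTU38,OTU16)),((OTU40,OTU46),OTU53)),((OTU30,OTU28),OTU73)).
From OTU36 up to that node: 6 branches. From OTU30 up to the same node: 3 branches. Total: 6 + 3 = 9.

9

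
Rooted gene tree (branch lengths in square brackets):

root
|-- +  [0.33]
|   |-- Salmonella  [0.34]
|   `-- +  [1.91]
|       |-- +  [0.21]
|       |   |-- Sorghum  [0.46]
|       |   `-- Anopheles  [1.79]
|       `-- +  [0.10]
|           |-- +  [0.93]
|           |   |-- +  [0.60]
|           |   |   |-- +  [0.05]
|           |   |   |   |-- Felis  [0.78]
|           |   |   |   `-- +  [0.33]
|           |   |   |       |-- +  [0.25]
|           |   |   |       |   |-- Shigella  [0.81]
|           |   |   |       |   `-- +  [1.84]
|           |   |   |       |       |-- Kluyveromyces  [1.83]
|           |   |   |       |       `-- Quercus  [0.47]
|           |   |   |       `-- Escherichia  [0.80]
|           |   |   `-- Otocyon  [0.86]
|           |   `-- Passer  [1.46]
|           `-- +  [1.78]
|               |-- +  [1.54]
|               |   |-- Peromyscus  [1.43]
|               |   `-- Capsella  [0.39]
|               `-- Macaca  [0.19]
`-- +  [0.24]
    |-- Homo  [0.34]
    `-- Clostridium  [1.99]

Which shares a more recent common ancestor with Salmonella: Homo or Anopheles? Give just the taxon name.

The MRCA of Salmonella and Anopheles subtends (Salmonella,((Sorghum,Anopheles),((((Felis,((Shigella,(Kluyveromyces,Quercus)),Escherichia)),Otocyon),Passer),((Peromyscus,Capsella),Macaca)))) (13 taxa).
The MRCA of Salmonella and Homo is the root, subtending the entire tree (15 taxa).
The first is nested inside the second, so Salmonella shares a more recent common ancestor with Anopheles.

Anopheles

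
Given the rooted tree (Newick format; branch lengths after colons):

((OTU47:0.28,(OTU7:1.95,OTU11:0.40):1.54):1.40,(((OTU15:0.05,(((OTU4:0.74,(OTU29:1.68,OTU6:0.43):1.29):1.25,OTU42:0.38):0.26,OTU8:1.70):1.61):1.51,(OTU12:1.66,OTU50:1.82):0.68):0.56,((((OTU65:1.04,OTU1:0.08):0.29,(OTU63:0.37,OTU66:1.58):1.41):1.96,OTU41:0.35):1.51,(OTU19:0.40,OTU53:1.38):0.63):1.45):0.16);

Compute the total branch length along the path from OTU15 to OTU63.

The path runs OTU15 → … → MRCA → … → OTU63; the MRCA is the node subtending (((OTU15,(((OTU4,(OTU29,OTU6)),OTU42),OTU8)),(OTU12,OTU50)),((((OTU65,OTU1),(OTU63,OTU66)),OTU41),(OTU19,OTU53))).
Branch lengths along that path: 0.05 + 1.51 + 0.56 + 1.45 + 1.51 + 1.96 + 1.41 + 0.37 = 8.82.

8.82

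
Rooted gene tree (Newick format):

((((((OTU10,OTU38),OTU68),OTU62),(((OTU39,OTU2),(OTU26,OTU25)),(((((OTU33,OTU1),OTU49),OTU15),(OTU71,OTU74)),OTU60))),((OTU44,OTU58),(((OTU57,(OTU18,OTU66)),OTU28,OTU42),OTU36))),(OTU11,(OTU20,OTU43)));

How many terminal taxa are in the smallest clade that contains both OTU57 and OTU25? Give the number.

23

The MRCA of OTU57 and OTU25 is the node subtending (((((OTU10,OTU38),OTU68),OTU62),(((OTU39,OTU2),(OTU26,OTU25)),(((((OTU33,OTU1),OTU49),OTU15),(OTU71,OTU74)),OTU60))),((OTU44,OTU58),(((OTU57,(OTU18,OTU66)),OTU28,OTU42),OTU36))).
That clade contains 23 terminal taxa: OTU1, OTU10, OTU15, OTU18, OTU2, OTU25, OTU26, OTU28, OTU33, OTU36, OTU38, OTU39, OTU42, OTU44, OTU49, OTU57, OTU58, OTU60, OTU62, OTU66, OTU68, OTU71, OTU74.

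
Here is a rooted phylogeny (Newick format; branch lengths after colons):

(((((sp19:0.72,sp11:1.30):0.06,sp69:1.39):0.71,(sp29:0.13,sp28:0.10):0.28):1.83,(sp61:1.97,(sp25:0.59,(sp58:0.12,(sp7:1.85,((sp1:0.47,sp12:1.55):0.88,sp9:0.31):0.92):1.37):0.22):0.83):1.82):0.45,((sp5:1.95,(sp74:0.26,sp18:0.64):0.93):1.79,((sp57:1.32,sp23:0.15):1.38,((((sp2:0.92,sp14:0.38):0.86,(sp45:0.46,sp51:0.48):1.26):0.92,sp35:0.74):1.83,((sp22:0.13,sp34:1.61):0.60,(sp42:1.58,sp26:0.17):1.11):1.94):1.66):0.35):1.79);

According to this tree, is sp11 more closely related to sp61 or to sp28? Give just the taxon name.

The MRCA of sp11 and sp28 subtends (((sp19,sp11),sp69),(sp29,sp28)) (5 taxa).
The MRCA of sp11 and sp61 subtends ((((sp19,sp11),sp69),(sp29,sp28)),(sp61,(sp25,(sp58,(sp7,((sp1,sp12),sp9)))))) (12 taxa).
The first is nested inside the second, so sp11 shares a more recent common ancestor with sp28.

sp28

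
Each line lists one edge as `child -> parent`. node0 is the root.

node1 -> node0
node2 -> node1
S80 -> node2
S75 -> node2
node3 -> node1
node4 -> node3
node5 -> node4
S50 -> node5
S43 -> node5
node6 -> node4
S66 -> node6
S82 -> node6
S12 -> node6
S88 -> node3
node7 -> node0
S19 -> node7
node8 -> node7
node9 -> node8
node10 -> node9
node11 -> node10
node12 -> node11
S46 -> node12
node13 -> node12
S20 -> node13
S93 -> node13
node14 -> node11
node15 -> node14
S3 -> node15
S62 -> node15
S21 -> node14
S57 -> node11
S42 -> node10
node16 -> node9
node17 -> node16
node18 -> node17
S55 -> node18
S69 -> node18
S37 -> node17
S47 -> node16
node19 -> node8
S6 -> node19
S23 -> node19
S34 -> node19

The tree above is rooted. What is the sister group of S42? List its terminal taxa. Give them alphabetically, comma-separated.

S42 attaches to the tree at the node subtending (((S46,(S20,S93)),((S3,S62),S21),S57),S42).
The other lineage descending from that same node — the sister group — is ((S46,(S20,S93)),((S3,S62),S21),S57); its 7 tips in alphabetical order are the answer.

S20, S21, S3, S46, S57, S62, S93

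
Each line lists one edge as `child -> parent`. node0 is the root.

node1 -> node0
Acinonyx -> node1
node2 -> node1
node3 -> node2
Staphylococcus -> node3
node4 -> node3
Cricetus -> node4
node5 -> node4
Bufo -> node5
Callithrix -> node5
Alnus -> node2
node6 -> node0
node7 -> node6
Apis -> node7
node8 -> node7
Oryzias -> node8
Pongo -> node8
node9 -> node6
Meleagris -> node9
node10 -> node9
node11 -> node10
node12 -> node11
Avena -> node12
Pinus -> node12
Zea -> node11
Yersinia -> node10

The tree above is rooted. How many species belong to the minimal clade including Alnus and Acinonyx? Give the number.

6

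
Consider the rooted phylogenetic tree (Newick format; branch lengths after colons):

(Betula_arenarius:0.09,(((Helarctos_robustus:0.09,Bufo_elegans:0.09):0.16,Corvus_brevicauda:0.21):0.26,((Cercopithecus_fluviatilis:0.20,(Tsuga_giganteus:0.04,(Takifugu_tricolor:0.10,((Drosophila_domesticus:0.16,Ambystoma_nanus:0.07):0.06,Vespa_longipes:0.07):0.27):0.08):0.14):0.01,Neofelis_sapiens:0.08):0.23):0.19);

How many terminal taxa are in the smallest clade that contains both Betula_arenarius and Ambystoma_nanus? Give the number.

11

The MRCA of Betula_arenarius and Ambystoma_nanus is the root, so the clade is the entire tree.
That clade contains 11 terminal taxa: Ambystoma_nanus, Betula_arenarius, Bufo_elegans, Cercopithecus_fluviatilis, Corvus_brevicauda, Drosophila_domesticus, Helarctos_robustus, Neofelis_sapiens, Takifugu_tricolor, Tsuga_giganteus, Vespa_longipes.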